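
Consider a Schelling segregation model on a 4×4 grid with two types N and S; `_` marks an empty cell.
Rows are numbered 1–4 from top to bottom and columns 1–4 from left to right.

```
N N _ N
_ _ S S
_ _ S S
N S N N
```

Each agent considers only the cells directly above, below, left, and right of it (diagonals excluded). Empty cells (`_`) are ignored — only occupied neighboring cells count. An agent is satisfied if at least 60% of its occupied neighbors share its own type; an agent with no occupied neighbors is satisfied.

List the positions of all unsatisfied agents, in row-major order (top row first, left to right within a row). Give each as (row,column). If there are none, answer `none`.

(1,4), (4,1), (4,2), (4,3), (4,4)

(1,1)N 1/1 ok
(1,2)N 1/1 ok
(1,4)N 0/1 unhappy
(2,3)S 2/2 ok
(2,4)S 2/3 ok
(3,3)S 2/3 ok
(3,4)S 2/3 ok
(4,1)N 0/1 unhappy
(4,2)S 0/2 unhappy
(4,3)N 1/3 unhappy
(4,4)N 1/2 unhappy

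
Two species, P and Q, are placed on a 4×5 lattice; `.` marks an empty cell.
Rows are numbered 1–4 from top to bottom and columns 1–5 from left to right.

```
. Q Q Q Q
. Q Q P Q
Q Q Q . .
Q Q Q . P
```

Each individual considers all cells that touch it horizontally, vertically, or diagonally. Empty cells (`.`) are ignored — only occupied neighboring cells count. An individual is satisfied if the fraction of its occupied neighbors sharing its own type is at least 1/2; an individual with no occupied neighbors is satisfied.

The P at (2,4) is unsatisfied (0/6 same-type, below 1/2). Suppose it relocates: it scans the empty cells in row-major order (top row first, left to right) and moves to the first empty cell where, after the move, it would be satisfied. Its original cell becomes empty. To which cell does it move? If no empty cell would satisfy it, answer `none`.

Vacating (2,4). Empty cells in order:
  (1,1): 0/2 same-type → still unsatisfied.
  (2,1): 0/4 same-type → still unsatisfied.
  (3,4): 1/5 same-type → still unsatisfied.
  (3,5): 1/2 same-type → satisfied — stop here.

(3,5)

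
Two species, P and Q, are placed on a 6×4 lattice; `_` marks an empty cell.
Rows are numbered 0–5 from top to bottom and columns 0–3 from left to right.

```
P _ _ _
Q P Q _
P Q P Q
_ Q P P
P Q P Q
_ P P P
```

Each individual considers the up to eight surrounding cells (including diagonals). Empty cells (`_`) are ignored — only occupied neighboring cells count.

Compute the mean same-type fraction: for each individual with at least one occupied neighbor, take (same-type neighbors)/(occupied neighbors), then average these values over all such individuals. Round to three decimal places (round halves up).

(0,0)P 1/2
(1,0)Q 1/4
(1,1)P 3/6
(1,2)Q 2/4
(2,0)P 1/4
(2,1)Q 3/7
(2,2)P 3/7
(2,3)Q 1/4
(3,1)Q 2/7
(3,2)P 3/8
(3,3)P 3/5
(4,0)P 1/3
(4,1)Q 1/6
(4,2)P 5/8
(4,3)Q 0/5
(5,1)P 3/4
(5,2)P 3/5
(5,3)P 2/3
Sum over 18 individuals: 1/2 + 1/4 + 3/6 + 2/4 + 1/4 + 3/7 + 3/7 + 1/4 + 2/7 + 3/8 + 3/5 + 1/3 + 1/6 + 5/8 + 0/5 + 3/4 + 3/5 + 2/3 = 1577/210; mean = 1577/210 ÷ 18 = 1577/3780 = 0.417195… → 0.417.

0.417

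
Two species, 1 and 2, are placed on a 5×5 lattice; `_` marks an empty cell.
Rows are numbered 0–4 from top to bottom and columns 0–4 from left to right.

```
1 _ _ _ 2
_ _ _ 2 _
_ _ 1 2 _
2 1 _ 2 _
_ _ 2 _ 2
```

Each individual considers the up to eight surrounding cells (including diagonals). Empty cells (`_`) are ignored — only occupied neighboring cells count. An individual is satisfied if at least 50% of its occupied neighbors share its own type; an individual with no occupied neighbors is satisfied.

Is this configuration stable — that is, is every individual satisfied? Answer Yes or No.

No

Row 0: (0,0)1 0/0 satisfied · (0,4)2 1/1 satisfied
Row 1: (1,3)2 2/3 satisfied
Row 2: (2,2)1 1/4 not · (2,3)2 2/3 satisfied
Row 3: (3,0)2 0/1 not · (3,1)1 1/3 not · (3,3)2 3/4 satisfied
Row 4: (4,2)2 1/2 satisfied · (4,4)2 1/1 satisfied
For instance (2,2) has only 1/4 same-type neighbors, below 1/2.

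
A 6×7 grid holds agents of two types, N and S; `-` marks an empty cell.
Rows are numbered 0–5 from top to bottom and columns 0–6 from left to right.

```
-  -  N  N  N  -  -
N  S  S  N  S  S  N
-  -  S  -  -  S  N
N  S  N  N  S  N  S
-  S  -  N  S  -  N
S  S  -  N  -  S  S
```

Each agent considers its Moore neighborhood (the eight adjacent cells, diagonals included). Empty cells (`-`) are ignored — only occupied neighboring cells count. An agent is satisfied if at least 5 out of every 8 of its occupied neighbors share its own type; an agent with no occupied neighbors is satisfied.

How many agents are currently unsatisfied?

(0,2)N 2/4 unhappy
(0,3)N 3/5 unhappy
(0,4)N 2/4 unhappy
(1,0)N 0/1 unhappy
(1,1)S 2/4 unhappy
(1,2)S 2/5 unhappy
(1,3)N 3/6 unhappy
(1,4)S 2/5 unhappy
(1,5)S 2/5 unhappy
(1,6)N 1/3 unhappy
(2,2)S 3/6 unhappy
(2,5)S 4/7 unhappy
(2,6)N 2/5 unhappy
(3,0)N 0/2 unhappy
(3,1)S 2/4 unhappy
(3,2)N 2/5 unhappy
(3,3)N 2/5 unhappy
(3,4)S 2/5 unhappy
(3,5)N 2/6 unhappy
(3,6)S 1/4 unhappy
(4,1)S 3/5 unhappy
(4,3)N 3/5 unhappy
(4,4)S 2/6 unhappy
(4,6)N 1/4 unhappy
(5,0)S 2/2 ok
(5,1)S 2/2 ok
(5,3)N 1/2 unhappy
(5,5)S 2/3 ok
(5,6)S 1/2 unhappy
Unsatisfied: (0,2), (0,3), (0,4), (1,0), (1,1), (1,2), (1,3), (1,4), (1,5), (1,6), (2,2), (2,5), (2,6), (3,0), (3,1), (3,2), (3,3), (3,4), (3,5), (3,6), (4,1), (4,3), (4,4), (4,6), (5,3), (5,6) — 26 in total.

26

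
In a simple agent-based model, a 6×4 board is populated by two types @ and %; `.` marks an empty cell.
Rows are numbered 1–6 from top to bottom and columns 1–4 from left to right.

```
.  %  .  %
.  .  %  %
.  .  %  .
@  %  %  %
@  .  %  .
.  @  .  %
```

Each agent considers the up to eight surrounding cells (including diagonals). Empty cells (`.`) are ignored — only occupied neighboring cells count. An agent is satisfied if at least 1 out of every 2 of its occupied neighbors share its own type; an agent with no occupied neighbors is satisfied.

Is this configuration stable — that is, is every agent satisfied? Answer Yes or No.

(1,2)% 1/1 satisfied
(1,4)% 2/2 satisfied
(2,3)% 4/4 satisfied
(2,4)% 3/3 satisfied
(3,3)% 5/5 satisfied
(4,1)@ 1/2 satisfied
(4,2)% 3/5 satisfied
(4,3)% 4/4 satisfied
(4,4)% 3/3 satisfied
(5,1)@ 2/3 satisfied
(5,3)% 4/5 satisfied
(6,2)@ 1/2 satisfied
(6,4)% 1/1 satisfied
All meet the threshold, so the configuration is stable.

Yes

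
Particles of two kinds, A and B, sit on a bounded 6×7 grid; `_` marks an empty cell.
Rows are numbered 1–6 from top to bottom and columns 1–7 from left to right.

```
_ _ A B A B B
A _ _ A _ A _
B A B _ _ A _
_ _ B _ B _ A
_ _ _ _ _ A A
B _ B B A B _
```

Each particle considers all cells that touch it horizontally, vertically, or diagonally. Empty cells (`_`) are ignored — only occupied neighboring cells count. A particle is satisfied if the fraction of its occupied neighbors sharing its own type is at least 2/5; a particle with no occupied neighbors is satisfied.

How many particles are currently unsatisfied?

8

Row 1: (1,3)A 1/2 satisfied · (1,4)B 0/3 not · (1,5)A 2/4 satisfied · (1,6)B 1/3 not · (1,7)B 1/2 satisfied
Row 2: (2,1)A 1/2 satisfied · (2,4)A 2/4 satisfied · (2,6)A 2/4 satisfied
Row 3: (3,1)B 0/2 not · (3,2)A 1/4 not · (3,3)B 1/3 not · (3,6)A 2/3 satisfied
Row 4: (4,3)B 1/2 satisfied · (4,5)B 0/2 not · (4,7)A 3/3 satisfied
Row 5: (5,6)A 3/5 satisfied · (5,7)A 2/3 satisfied
Row 6: (6,1)B 0/0 satisfied · (6,3)B 1/1 satisfied · (6,4)B 1/2 satisfied · (6,5)A 1/3 not · (6,6)B 0/3 not
Unsatisfied: (1,4), (1,6), (3,1), (3,2), (3,3), (4,5), (6,5), (6,6) — 8 in total.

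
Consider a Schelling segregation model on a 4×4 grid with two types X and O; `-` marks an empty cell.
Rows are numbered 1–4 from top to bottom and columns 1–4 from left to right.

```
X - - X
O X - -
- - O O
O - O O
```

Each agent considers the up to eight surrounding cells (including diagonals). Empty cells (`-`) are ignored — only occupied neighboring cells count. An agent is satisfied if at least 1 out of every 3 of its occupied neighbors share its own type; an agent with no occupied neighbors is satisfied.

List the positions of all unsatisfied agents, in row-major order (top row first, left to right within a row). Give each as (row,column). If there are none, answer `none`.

(2,1)

Row 1: (1,1)X 1/2 ✓ · (1,4)X 0/0 ✓
Row 2: (2,1)O 0/2 ✗ · (2,2)X 1/3 ✓
Row 3: (3,3)O 3/4 ✓ · (3,4)O 3/3 ✓
Row 4: (4,1)O 0/0 ✓ · (4,3)O 3/3 ✓ · (4,4)O 3/3 ✓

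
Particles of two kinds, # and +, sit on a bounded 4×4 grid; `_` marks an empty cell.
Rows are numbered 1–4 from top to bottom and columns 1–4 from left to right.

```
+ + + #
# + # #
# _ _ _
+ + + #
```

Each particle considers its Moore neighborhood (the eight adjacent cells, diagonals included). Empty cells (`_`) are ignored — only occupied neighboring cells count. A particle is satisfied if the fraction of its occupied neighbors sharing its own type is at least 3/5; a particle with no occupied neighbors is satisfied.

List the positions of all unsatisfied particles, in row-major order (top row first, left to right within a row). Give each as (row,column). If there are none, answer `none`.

Row 1: (1,1)+ 2/3 ok · (1,2)+ 3/5 ok · (1,3)+ 2/5 unhappy · (1,4)# 2/3 ok
Row 2: (2,1)# 1/4 unhappy · (2,2)+ 3/6 unhappy · (2,3)# 2/5 unhappy · (2,4)# 2/3 ok
Row 3: (3,1)# 1/4 unhappy
Row 4: (4,1)+ 1/2 unhappy · (4,2)+ 2/3 ok · (4,3)+ 1/2 unhappy · (4,4)# 0/1 unhappy

(1,3), (2,1), (2,2), (2,3), (3,1), (4,1), (4,3), (4,4)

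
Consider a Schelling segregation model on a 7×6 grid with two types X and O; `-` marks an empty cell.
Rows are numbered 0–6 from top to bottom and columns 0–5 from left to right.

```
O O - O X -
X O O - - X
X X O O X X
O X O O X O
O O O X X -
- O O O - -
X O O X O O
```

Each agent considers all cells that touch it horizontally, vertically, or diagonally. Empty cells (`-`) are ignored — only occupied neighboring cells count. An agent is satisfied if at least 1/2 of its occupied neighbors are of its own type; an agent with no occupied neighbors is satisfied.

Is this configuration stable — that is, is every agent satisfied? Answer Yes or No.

Row 0: (0,0)O 2/3 satisfied · (0,1)O 3/4 satisfied · (0,3)O 1/2 satisfied · (0,4)X 1/2 satisfied
Row 1: (1,0)X 2/5 not · (1,1)O 4/7 satisfied · (1,2)O 5/6 satisfied · (1,5)X 3/3 satisfied
Row 2: (2,0)X 3/5 satisfied · (2,1)X 3/8 not · (2,2)O 5/7 satisfied · (2,3)O 4/6 satisfied · (2,4)X 3/6 satisfied · (2,5)X 3/4 satisfied
Row 3: (3,0)O 2/5 not · (3,1)X 2/8 not · (3,2)O 5/8 satisfied · (3,3)O 4/8 satisfied · (3,4)X 4/7 satisfied · (3,5)O 0/4 not
Row 4: (4,0)O 3/4 satisfied · (4,1)O 6/7 satisfied · (4,2)O 6/8 satisfied · (4,3)X 2/7 not · (4,4)X 2/5 not
Row 5: (5,1)O 6/7 satisfied · (5,2)O 6/8 satisfied · (5,3)O 4/7 satisfied
Row 6: (6,0)X 0/2 not · (6,1)O 3/4 satisfied · (6,2)O 4/5 satisfied · (6,3)X 0/4 not · (6,4)O 2/3 satisfied · (6,5)O 1/1 satisfied
For instance (1,0) has only 2/5 same-type neighbors, below 1/2.

No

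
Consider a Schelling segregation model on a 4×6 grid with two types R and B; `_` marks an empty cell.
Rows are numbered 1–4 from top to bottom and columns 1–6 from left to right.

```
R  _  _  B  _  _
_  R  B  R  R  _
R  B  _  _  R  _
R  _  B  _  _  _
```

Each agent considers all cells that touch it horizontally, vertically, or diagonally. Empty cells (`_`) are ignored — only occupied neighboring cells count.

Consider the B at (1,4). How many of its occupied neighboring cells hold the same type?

1

Occupied neighbors of (1,4): (2,3)=B, (2,4)=R, (2,5)=R.
Same type (B): 1 of 3.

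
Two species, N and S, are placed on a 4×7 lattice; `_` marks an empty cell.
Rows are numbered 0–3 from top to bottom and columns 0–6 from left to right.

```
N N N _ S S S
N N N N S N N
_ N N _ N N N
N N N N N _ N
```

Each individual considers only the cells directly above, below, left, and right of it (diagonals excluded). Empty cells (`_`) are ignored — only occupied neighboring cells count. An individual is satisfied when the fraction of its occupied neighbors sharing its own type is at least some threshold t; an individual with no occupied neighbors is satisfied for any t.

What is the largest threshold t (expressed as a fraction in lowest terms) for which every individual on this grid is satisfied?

1/4

(0,0)N 2/2
(0,1)N 3/3
(0,2)N 2/2
(0,4)S 2/2
(0,5)S 2/3
(0,6)S 1/2
(1,0)N 2/2
(1,1)N 4/4
(1,2)N 4/4
(1,3)N 1/2
(1,4)S 1/4
(1,5)N 2/4
(1,6)N 2/3
(2,1)N 3/3
(2,2)N 3/3
(2,4)N 2/3
(2,5)N 3/3
(2,6)N 3/3
(3,0)N 1/1
(3,1)N 3/3
(3,2)N 3/3
(3,3)N 2/2
(3,4)N 2/2
(3,6)N 1/1
The smallest same-type fraction is 1/4 at (1,4), which reduces to 1/4. Any threshold above that leaves this individual unsatisfied.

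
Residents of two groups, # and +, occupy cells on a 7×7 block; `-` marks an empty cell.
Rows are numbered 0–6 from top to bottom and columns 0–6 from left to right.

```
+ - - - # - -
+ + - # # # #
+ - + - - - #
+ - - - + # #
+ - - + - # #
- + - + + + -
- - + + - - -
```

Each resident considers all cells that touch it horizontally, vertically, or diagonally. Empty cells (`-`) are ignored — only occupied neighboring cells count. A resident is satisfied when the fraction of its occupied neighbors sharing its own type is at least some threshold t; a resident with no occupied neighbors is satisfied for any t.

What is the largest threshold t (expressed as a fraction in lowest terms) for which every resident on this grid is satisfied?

Row 0: (0,0)+ 2/2 · (0,4)# 3/3
Row 1: (1,0)+ 3/3 · (1,1)+ 4/4 · (1,3)# 2/3 · (1,4)# 3/3 · (1,5)# 4/4 · (1,6)# 2/2
Row 2: (2,0)+ 3/3 · (2,2)+ 1/2 · (2,6)# 4/4
Row 3: (3,0)+ 2/2 · (3,4)+ 1/3 · (3,5)# 4/5 · (3,6)# 4/4
Row 4: (4,0)+ 2/2 · (4,3)+ 3/3 · (4,5)# 3/6 · (4,6)# 3/4
Row 5: (5,1)+ 2/2 · (5,3)+ 4/4 · (5,4)+ 4/5 · (5,5)+ 1/3
Row 6: (6,2)+ 3/3 · (6,3)+ 3/3
The smallest same-type fraction is 1/3 at (3,4), which reduces to 1/3. Any threshold above that leaves this resident unsatisfied.

1/3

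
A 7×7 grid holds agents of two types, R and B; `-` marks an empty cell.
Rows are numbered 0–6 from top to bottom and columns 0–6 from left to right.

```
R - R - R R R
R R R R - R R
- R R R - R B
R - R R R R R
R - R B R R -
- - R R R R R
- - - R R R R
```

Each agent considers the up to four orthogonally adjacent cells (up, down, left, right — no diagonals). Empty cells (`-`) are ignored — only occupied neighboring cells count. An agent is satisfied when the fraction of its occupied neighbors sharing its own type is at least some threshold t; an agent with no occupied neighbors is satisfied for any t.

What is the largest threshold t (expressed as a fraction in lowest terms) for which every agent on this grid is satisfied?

0/1

Row 0: (0,0)R 1/1 · (0,2)R 1/1 · (0,4)R 1/1 · (0,5)R 3/3 · (0,6)R 2/2
Row 1: (1,0)R 2/2 · (1,1)R 3/3 · (1,2)R 4/4 · (1,3)R 2/2 · (1,5)R 3/3 · (1,6)R 2/3
Row 2: (2,1)R 2/2 · (2,2)R 4/4 · (2,3)R 3/3 · (2,5)R 2/3 · (2,6)B 0/3
Row 3: (3,0)R 1/1 · (3,2)R 3/3 · (3,3)R 3/4 · (3,4)R 3/3 · (3,5)R 4/4 · (3,6)R 1/2
Row 4: (4,0)R 1/1 · (4,2)R 2/3 · (4,3)B 0/4 · (4,4)R 3/4 · (4,5)R 3/3
Row 5: (5,2)R 2/2 · (5,3)R 3/4 · (5,4)R 4/4 · (5,5)R 4/4 · (5,6)R 2/2
Row 6: (6,3)R 2/2 · (6,4)R 3/3 · (6,5)R 3/3 · (6,6)R 2/2
The smallest same-type fraction is 0/3 at (2,6), which reduces to 0/1. Any threshold above that leaves this agent unsatisfied.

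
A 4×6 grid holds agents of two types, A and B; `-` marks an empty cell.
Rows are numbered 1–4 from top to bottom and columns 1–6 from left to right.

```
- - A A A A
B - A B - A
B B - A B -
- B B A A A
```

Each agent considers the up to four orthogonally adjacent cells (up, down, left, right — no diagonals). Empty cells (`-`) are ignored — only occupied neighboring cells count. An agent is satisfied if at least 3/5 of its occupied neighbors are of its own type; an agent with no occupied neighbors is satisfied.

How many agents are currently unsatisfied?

(1,3)A 2/2 ok
(1,4)A 2/3 ok
(1,5)A 2/2 ok
(1,6)A 2/2 ok
(2,1)B 1/1 ok
(2,3)A 1/2 unhappy
(2,4)B 0/3 unhappy
(2,6)A 1/1 ok
(3,1)B 2/2 ok
(3,2)B 2/2 ok
(3,4)A 1/3 unhappy
(3,5)B 0/2 unhappy
(4,2)B 2/2 ok
(4,3)B 1/2 unhappy
(4,4)A 2/3 ok
(4,5)A 2/3 ok
(4,6)A 1/1 ok
Unsatisfied: (2,3), (2,4), (3,4), (3,5), (4,3) — 5 in total.

5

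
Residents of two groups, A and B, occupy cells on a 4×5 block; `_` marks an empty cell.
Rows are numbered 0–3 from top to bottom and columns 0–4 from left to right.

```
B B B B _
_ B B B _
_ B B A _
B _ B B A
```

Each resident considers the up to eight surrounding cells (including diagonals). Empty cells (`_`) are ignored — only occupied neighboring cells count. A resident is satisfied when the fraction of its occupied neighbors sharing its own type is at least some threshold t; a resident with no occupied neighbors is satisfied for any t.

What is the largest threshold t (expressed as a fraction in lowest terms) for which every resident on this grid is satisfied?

1/6

(0,0)B 2/2
(0,1)B 4/4
(0,2)B 5/5
(0,3)B 3/3
(1,1)B 6/6
(1,2)B 7/8
(1,3)B 4/5
(2,1)B 5/5
(2,2)B 6/7
(2,3)A 1/6
(3,0)B 1/1
(3,2)B 3/4
(3,3)B 2/4
(3,4)A 1/2
The smallest same-type fraction is 1/6 at (2,3), which reduces to 1/6. Any threshold above that leaves this resident unsatisfied.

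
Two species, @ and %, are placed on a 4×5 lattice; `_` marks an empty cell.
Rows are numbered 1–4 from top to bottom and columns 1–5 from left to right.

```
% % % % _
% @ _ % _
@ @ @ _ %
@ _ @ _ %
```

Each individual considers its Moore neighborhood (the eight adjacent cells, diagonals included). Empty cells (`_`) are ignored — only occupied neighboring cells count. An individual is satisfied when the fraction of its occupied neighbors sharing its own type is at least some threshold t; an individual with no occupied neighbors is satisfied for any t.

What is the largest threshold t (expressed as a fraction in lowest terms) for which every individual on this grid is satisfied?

2/5

Row 1: (1,1)% 2/3 · (1,2)% 3/4 · (1,3)% 3/4 · (1,4)% 2/2
Row 2: (2,1)% 2/5 · (2,2)@ 3/7 · (2,4)% 3/4
Row 3: (3,1)@ 3/4 · (3,2)@ 5/6 · (3,3)@ 3/4 · (3,5)% 2/2
Row 4: (4,1)@ 2/2 · (4,3)@ 2/2 · (4,5)% 1/1
The smallest same-type fraction is 2/5 at (2,1), which reduces to 2/5. Any threshold above that leaves this individual unsatisfied.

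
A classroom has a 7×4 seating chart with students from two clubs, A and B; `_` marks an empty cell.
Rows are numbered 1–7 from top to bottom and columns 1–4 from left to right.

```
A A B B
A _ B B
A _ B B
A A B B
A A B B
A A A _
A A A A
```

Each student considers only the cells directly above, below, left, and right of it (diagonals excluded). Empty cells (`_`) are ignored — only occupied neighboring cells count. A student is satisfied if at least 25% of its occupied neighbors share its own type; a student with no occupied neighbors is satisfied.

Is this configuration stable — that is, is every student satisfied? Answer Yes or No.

Yes

(1,1)A 2/2 ok
(1,2)A 1/2 ok
(1,3)B 2/3 ok
(1,4)B 2/2 ok
(2,1)A 2/2 ok
(2,3)B 3/3 ok
(2,4)B 3/3 ok
(3,1)A 2/2 ok
(3,3)B 3/3 ok
(3,4)B 3/3 ok
(4,1)A 3/3 ok
(4,2)A 2/3 ok
(4,3)B 3/4 ok
(4,4)B 3/3 ok
(5,1)A 3/3 ok
(5,2)A 3/4 ok
(5,3)B 2/4 ok
(5,4)B 2/2 ok
(6,1)A 3/3 ok
(6,2)A 4/4 ok
(6,3)A 2/3 ok
(7,1)A 2/2 ok
(7,2)A 3/3 ok
(7,3)A 3/3 ok
(7,4)A 1/1 ok
All meet the threshold, so the configuration is stable.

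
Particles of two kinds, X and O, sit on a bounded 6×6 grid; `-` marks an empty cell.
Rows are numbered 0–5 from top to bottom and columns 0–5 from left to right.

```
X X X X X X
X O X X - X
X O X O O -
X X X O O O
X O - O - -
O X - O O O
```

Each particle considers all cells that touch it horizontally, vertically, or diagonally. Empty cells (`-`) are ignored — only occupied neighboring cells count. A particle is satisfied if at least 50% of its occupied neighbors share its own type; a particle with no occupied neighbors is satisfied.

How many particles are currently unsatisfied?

7

(0,0)X 2/3 ok
(0,1)X 4/5 ok
(0,2)X 4/5 ok
(0,3)X 4/4 ok
(0,4)X 4/4 ok
(0,5)X 2/2 ok
(1,0)X 3/5 ok
(1,1)O 1/8 unhappy
(1,2)X 5/8 ok
(1,3)X 5/7 ok
(1,5)X 2/3 ok
(2,0)X 3/5 ok
(2,1)O 1/8 unhappy
(2,2)X 4/8 ok
(2,3)O 3/7 unhappy
(2,4)O 4/6 ok
(3,0)X 3/5 ok
(3,1)X 5/7 ok
(3,2)X 2/7 unhappy
(3,3)O 4/6 ok
(3,4)O 5/5 ok
(3,5)O 2/2 ok
(4,0)X 3/5 ok
(4,1)O 1/6 unhappy
(4,3)O 4/5 ok
(5,0)O 1/3 unhappy
(5,1)X 1/3 unhappy
(5,3)O 2/2 ok
(5,4)O 3/3 ok
(5,5)O 1/1 ok
Unsatisfied: (1,1), (2,1), (2,3), (3,2), (4,1), (5,0), (5,1) — 7 in total.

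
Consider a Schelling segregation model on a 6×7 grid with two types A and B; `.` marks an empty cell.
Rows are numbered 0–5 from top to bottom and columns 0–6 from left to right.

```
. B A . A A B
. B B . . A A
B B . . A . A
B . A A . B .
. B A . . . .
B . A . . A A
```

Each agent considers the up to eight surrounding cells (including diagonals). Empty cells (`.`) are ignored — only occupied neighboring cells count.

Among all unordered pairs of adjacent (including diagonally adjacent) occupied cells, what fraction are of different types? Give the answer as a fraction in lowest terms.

Scan each occupied cell's neighbors to the right and below (and the two forward diagonals) so each pair is counted once.
Row 0: B(0,1)–A(0,2)≠ B(0,1)–B(1,1)= B(0,1)–B(1,2)= A(0,2)–B(1,2)≠ A(0,2)–B(1,1)≠ A(0,4)–A(0,5)= A(0,4)–A(1,5)= A(0,5)–B(0,6)≠ A(0,5)–A(1,5)= A(0,5)–A(1,6)= B(0,6)–A(1,6)≠ B(0,6)–A(1,5)≠  → 6/12 unlike.
Row 1: B(1,1)–B(1,2)= B(1,1)–B(2,1)= B(1,1)–B(2,0)= B(1,2)–B(2,1)= A(1,5)–A(1,6)= A(1,5)–A(2,6)= A(1,5)–A(2,4)= A(1,6)–A(2,6)=  → 0/8 unlike.
Row 2: B(2,0)–B(2,1)= B(2,0)–B(3,0)= B(2,1)–A(3,2)≠ B(2,1)–B(3,0)= A(2,4)–B(3,5)≠ A(2,4)–A(3,3)= A(2,6)–B(3,5)≠  → 3/7 unlike.
Row 3: B(3,0)–B(4,1)= A(3,2)–A(3,3)= A(3,2)–A(4,2)= A(3,2)–B(4,1)≠ A(3,3)–A(4,2)=  → 1/5 unlike.
Row 4: B(4,1)–A(4,2)≠ B(4,1)–A(5,2)≠ B(4,1)–B(5,0)= A(4,2)–A(5,2)=  → 2/4 unlike.
Row 5: A(5,5)–A(5,6)=  → 0/1 unlike.
Total adjacent occupied pairs: 37; unlike-type pairs: 12.
12/37 is already in lowest terms.

12/37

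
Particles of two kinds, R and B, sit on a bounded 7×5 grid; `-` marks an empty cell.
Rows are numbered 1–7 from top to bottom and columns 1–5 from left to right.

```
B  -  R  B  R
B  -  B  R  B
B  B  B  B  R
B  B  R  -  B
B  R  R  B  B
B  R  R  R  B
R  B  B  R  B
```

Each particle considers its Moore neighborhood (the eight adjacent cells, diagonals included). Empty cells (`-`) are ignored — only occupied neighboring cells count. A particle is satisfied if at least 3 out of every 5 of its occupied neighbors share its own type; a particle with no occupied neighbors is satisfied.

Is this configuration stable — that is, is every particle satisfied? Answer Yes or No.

(1,1)B 1/1 ✓
(1,3)R 1/3 ✗
(1,4)B 2/5 ✗
(1,5)R 1/3 ✗
(2,1)B 3/3 ✓
(2,3)B 4/6 ✓
(2,4)R 3/8 ✗
(2,5)B 2/5 ✗
(3,1)B 4/4 ✓
(3,2)B 6/7 ✓
(3,3)B 4/6 ✓
(3,4)B 4/7 ✗
(3,5)R 1/4 ✗
(4,1)B 4/5 ✓
(4,2)B 5/8 ✓
(4,3)R 2/7 ✗
(4,5)B 3/4 ✓
(5,1)B 3/5 ✓
(5,2)R 4/8 ✗
(5,3)R 5/7 ✓
(5,4)B 3/7 ✗
(5,5)B 3/4 ✓
(6,1)B 2/5 ✗
(6,2)R 4/8 ✗
(6,3)R 5/8 ✓
(6,4)R 3/8 ✗
(6,5)B 3/5 ✓
(7,1)R 1/3 ✗
(7,2)B 2/5 ✗
(7,3)B 1/5 ✗
(7,4)R 2/5 ✗
(7,5)B 1/3 ✗
For instance (1,3) has only 1/3 same-type neighbors, below 3/5.

No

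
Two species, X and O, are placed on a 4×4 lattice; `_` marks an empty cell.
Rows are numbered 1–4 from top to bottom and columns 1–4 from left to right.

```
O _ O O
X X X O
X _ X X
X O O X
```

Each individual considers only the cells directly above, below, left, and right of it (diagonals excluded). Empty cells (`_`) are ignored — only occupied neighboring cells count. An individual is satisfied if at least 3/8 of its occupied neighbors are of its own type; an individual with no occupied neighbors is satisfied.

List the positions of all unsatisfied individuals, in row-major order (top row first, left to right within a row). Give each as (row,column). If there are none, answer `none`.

(1,1), (2,4), (4,3)

Row 1: (1,1)O 0/1 unhappy · (1,3)O 1/2 ok · (1,4)O 2/2 ok
Row 2: (2,1)X 2/3 ok · (2,2)X 2/2 ok · (2,3)X 2/4 ok · (2,4)O 1/3 unhappy
Row 3: (3,1)X 2/2 ok · (3,3)X 2/3 ok · (3,4)X 2/3 ok
Row 4: (4,1)X 1/2 ok · (4,2)O 1/2 ok · (4,3)O 1/3 unhappy · (4,4)X 1/2 ok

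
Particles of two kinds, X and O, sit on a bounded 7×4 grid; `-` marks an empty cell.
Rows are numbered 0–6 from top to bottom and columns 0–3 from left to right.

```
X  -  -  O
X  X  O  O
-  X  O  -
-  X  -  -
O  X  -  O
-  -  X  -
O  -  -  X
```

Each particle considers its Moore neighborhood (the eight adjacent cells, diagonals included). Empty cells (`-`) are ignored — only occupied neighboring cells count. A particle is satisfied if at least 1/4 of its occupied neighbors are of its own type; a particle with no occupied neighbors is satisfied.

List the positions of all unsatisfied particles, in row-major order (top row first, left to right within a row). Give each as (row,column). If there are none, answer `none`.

Row 0: (0,0)X 2/2 ok · (0,3)O 2/2 ok
Row 1: (1,0)X 3/3 ok · (1,1)X 3/5 ok · (1,2)O 3/5 ok · (1,3)O 3/3 ok
Row 2: (2,1)X 3/5 ok · (2,2)O 2/5 ok
Row 3: (3,1)X 2/4 ok
Row 4: (4,0)O 0/2 unhappy · (4,1)X 2/3 ok · (4,3)O 0/1 unhappy
Row 5: (5,2)X 2/3 ok
Row 6: (6,0)O 0/0 ok · (6,3)X 1/1 ok

(4,0), (4,3)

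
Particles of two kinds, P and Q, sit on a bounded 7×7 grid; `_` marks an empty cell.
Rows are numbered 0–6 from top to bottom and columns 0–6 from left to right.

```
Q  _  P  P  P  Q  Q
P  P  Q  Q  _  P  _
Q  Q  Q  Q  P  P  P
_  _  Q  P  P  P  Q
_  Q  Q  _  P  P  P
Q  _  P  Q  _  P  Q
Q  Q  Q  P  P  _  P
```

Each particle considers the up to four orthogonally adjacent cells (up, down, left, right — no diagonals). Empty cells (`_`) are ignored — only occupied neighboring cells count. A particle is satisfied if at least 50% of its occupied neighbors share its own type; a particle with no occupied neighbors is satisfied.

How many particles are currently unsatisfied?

13

Row 0: (0,0)Q 0/1 not · (0,2)P 1/2 satisfied · (0,3)P 2/3 satisfied · (0,4)P 1/2 satisfied · (0,5)Q 1/3 not · (0,6)Q 1/1 satisfied
Row 1: (1,0)P 1/3 not · (1,1)P 1/3 not · (1,2)Q 2/4 satisfied · (1,3)Q 2/3 satisfied · (1,5)P 1/2 satisfied
Row 2: (2,0)Q 1/2 satisfied · (2,1)Q 2/3 satisfied · (2,2)Q 4/4 satisfied · (2,3)Q 2/4 satisfied · (2,4)P 2/3 satisfied · (2,5)P 4/4 satisfied · (2,6)P 1/2 satisfied
Row 3: (3,2)Q 2/3 satisfied · (3,3)P 1/3 not · (3,4)P 4/4 satisfied · (3,5)P 3/4 satisfied · (3,6)Q 0/3 not
Row 4: (4,1)Q 1/1 satisfied · (4,2)Q 2/3 satisfied · (4,4)P 2/2 satisfied · (4,5)P 4/4 satisfied · (4,6)P 1/3 not
Row 5: (5,0)Q 1/1 satisfied · (5,2)P 0/3 not · (5,3)Q 0/2 not · (5,5)P 1/2 satisfied · (5,6)Q 0/3 not
Row 6: (6,0)Q 2/2 satisfied · (6,1)Q 2/2 satisfied · (6,2)Q 1/3 not · (6,3)P 1/3 not · (6,4)P 1/1 satisfied · (6,6)P 0/1 not
Unsatisfied: (0,0), (0,5), (1,0), (1,1), (3,3), (3,6), (4,6), (5,2), (5,3), (5,6), (6,2), (6,3), (6,6) — 13 in total.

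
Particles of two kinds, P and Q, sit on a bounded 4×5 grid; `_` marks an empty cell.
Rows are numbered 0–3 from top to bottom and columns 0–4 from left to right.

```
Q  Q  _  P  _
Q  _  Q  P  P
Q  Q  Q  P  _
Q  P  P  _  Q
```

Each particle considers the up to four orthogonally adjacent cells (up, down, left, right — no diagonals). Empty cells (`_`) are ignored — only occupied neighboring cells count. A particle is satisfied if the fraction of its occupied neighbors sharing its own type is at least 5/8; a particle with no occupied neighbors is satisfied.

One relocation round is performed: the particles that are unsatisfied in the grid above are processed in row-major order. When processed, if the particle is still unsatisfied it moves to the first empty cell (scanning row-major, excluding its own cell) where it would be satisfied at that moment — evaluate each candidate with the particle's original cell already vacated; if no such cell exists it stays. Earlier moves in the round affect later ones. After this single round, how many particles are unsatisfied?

2

Initially unsatisfied (in order): (1,2), (2,2), (2,3), (3,0), (3,1), (3,2).
  (1,2) → (1,1).
  (2,2): no empty cell satisfies it; stays.
  (2,3) → (0,4).
  (3,0) → (1,2).
  (3,1): no empty cell satisfies it; stays.
  (3,2): no empty cell satisfies it; stays.
Resulting grid:
Q Q _ P P
Q Q Q P P
Q Q Q _ _
_ P P _ Q
Unsatisfied now: (3,1), (3,2).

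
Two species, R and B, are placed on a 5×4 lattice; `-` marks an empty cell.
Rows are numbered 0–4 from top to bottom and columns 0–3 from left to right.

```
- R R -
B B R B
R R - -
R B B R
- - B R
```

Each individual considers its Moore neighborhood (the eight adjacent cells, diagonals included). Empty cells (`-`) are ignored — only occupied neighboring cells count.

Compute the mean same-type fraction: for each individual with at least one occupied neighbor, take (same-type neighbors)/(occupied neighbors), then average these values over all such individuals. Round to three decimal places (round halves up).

0.391

Row 0: (0,1)R 2/4 · (0,2)R 2/4
Row 1: (1,0)B 1/4 · (1,1)B 1/6 · (1,2)R 3/5 · (1,3)B 0/2
Row 2: (2,0)R 2/5 · (2,1)R 3/7
Row 3: (3,0)R 2/3 · (3,1)B 2/5 · (3,2)B 2/5 · (3,3)R 1/3
Row 4: (4,2)B 2/4 · (4,3)R 1/3
Sum over 14 individuals: 2/4 + 2/4 + 1/4 + 1/6 + 3/5 + 0/2 + 2/5 + 3/7 + 2/3 + 2/5 + 2/5 + 1/3 + 2/4 + 1/3 = 767/140; mean = 767/140 ÷ 14 = 767/1960 = 0.391326… → 0.391.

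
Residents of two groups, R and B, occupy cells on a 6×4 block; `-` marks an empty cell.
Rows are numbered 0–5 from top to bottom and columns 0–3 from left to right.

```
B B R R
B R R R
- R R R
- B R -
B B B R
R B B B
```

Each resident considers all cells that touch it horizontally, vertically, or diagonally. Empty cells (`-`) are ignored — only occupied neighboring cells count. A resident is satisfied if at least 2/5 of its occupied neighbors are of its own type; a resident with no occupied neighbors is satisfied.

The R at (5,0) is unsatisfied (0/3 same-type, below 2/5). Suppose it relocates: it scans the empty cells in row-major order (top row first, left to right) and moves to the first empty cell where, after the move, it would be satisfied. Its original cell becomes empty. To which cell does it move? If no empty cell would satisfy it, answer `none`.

(2,0)

Vacating (5,0). Empty cells in order:
  (2,0): 2/4 same-type → satisfied — stop here.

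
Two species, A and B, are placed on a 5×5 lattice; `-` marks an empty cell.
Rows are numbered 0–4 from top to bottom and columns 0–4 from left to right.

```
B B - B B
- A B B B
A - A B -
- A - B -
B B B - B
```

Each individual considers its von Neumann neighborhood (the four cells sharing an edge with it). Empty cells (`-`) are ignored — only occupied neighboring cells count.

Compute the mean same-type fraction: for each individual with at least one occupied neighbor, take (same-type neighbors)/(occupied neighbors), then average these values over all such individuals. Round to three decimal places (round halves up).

0.678

(0,0)B 1/1
(0,1)B 1/2
(0,3)B 2/2
(0,4)B 2/2
(1,1)A 0/2
(1,2)B 1/3
(1,3)B 4/4
(1,4)B 2/2
(2,0)A — no occupied neighbors
(2,2)A 0/2
(2,3)B 2/3
(3,1)A 0/1
(3,3)B 1/1
(4,0)B 1/1
(4,1)B 2/3
(4,2)B 1/1
(4,4)B — no occupied neighbors
Sum over 15 individuals: 1/1 + 1/2 + 2/2 + 2/2 + 0/2 + 1/3 + 4/4 + 2/2 + 0/2 + 2/3 + 0/1 + 1/1 + 1/1 + 2/3 + 1/1 = 61/6; mean = 61/6 ÷ 15 = 61/90 = 0.677777… → 0.678.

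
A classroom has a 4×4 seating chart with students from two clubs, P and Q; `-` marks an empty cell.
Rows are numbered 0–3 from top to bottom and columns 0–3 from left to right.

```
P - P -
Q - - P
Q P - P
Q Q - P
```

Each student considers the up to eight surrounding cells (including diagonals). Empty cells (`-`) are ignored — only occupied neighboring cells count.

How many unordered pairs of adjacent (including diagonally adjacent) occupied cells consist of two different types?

5

Scan each occupied cell's neighbors to the right and below (and the two forward diagonals) so each pair is counted once.
Row 0: P(0,0)–Q(1,0)≠ P(0,2)–P(1,3)=  → 1/2 unlike.
Row 1: Q(1,0)–Q(2,0)= Q(1,0)–P(2,1)≠ P(1,3)–P(2,3)=  → 1/3 unlike.
Row 2: Q(2,0)–P(2,1)≠ Q(2,0)–Q(3,0)= Q(2,0)–Q(3,1)= P(2,1)–Q(3,1)≠ P(2,1)–Q(3,0)≠ P(2,3)–P(3,3)=  → 3/6 unlike.
Row 3: Q(3,0)–Q(3,1)=  → 0/1 unlike.
Total adjacent occupied pairs: 12; unlike-type pairs: 5.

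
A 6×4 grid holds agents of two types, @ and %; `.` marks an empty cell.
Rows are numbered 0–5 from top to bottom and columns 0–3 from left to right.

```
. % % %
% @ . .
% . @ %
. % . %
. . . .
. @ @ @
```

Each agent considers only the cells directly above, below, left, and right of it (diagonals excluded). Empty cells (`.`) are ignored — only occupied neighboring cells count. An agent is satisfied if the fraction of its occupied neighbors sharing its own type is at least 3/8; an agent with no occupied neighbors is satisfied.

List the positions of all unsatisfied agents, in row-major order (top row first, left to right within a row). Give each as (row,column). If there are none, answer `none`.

(1,1), (2,2)

Row 0: (0,1)% 1/2 ok · (0,2)% 2/2 ok · (0,3)% 1/1 ok
Row 1: (1,0)% 1/2 ok · (1,1)@ 0/2 unhappy
Row 2: (2,0)% 1/1 ok · (2,2)@ 0/1 unhappy · (2,3)% 1/2 ok
Row 3: (3,1)% 0/0 ok · (3,3)% 1/1 ok
Row 5: (5,1)@ 1/1 ok · (5,2)@ 2/2 ok · (5,3)@ 1/1 ok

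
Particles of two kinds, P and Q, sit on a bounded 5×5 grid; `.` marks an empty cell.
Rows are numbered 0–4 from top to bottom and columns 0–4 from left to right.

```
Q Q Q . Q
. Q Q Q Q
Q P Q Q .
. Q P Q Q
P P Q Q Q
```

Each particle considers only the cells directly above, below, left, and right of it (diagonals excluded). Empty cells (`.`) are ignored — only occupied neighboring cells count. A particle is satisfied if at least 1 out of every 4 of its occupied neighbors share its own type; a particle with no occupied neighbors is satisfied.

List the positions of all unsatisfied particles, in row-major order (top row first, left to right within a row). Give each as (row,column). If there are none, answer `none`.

(0,0)Q 1/1 satisfied
(0,1)Q 3/3 satisfied
(0,2)Q 2/2 satisfied
(0,4)Q 1/1 satisfied
(1,1)Q 2/3 satisfied
(1,2)Q 4/4 satisfied
(1,3)Q 3/3 satisfied
(1,4)Q 2/2 satisfied
(2,0)Q 0/1 not
(2,1)P 0/4 not
(2,2)Q 2/4 satisfied
(2,3)Q 3/3 satisfied
(3,1)Q 0/3 not
(3,2)P 0/4 not
(3,3)Q 3/4 satisfied
(3,4)Q 2/2 satisfied
(4,0)P 1/1 satisfied
(4,1)P 1/3 satisfied
(4,2)Q 1/3 satisfied
(4,3)Q 3/3 satisfied
(4,4)Q 2/2 satisfied

(2,0), (2,1), (3,1), (3,2)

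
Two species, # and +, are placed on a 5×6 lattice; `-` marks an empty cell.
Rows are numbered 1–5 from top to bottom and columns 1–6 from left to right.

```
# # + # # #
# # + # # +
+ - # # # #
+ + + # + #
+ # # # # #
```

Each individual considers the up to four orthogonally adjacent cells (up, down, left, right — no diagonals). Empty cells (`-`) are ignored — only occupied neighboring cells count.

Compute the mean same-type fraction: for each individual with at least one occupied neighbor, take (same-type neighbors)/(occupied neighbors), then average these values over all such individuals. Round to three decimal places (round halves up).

0.612

(1,1)# 2/2
(1,2)# 2/3
(1,3)+ 1/3
(1,4)# 2/3
(1,5)# 3/3
(1,6)# 1/2
(2,1)# 2/3
(2,2)# 2/3
(2,3)+ 1/4
(2,4)# 3/4
(2,5)# 3/4
(2,6)+ 0/3
(3,1)+ 1/2
(3,3)# 1/3
(3,4)# 4/4
(3,5)# 3/4
(3,6)# 2/3
(4,1)+ 3/3
(4,2)+ 2/3
(4,3)+ 1/4
(4,4)# 2/4
(4,5)+ 0/4
(4,6)# 2/3
(5,1)+ 1/2
(5,2)# 1/3
(5,3)# 2/3
(5,4)# 3/3
(5,5)# 2/3
(5,6)# 2/2
Sum over 29 individuals: 2/2 + 2/3 + 1/3 + 2/3 + 3/3 + 1/2 + 2/3 + 2/3 + 1/4 + 3/4 + 3/4 + 0/3 + 1/2 + 1/3 + 4/4 + 3/4 + 2/3 + 3/3 + 2/3 + 1/4 + 2/4 + 0/4 + 2/3 + 1/2 + 1/3 + 2/3 + 3/3 + 2/3 + 2/2 = 71/4; mean = 71/4 ÷ 29 = 71/116 = 0.612068… → 0.612.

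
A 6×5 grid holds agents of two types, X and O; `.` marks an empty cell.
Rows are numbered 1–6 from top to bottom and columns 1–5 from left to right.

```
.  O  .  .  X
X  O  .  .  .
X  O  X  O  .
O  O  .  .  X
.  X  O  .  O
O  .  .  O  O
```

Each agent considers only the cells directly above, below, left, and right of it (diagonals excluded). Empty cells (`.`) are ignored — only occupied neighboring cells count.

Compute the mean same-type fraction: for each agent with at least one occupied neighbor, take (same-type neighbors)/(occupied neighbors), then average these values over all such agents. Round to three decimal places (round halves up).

0.444

Row 1: (1,2)O 1/1 · (1,5)X — no occupied neighbors
Row 2: (2,1)X 1/2 · (2,2)O 2/3
Row 3: (3,1)X 1/3 · (3,2)O 2/4 · (3,3)X 0/2 · (3,4)O 0/1
Row 4: (4,1)O 1/2 · (4,2)O 2/3 · (4,5)X 0/1
Row 5: (5,2)X 0/2 · (5,3)O 0/1 · (5,5)O 1/2
Row 6: (6,1)O — no occupied neighbors · (6,4)O 1/1 · (6,5)O 2/2
Sum over 15 agents: 1/1 + 1/2 + 2/3 + 1/3 + 2/4 + 0/2 + 0/1 + 1/2 + 2/3 + 0/1 + 0/2 + 0/1 + 1/2 + 1/1 + 2/2 = 20/3; mean = 20/3 ÷ 15 = 4/9 = 0.444444… → 0.444.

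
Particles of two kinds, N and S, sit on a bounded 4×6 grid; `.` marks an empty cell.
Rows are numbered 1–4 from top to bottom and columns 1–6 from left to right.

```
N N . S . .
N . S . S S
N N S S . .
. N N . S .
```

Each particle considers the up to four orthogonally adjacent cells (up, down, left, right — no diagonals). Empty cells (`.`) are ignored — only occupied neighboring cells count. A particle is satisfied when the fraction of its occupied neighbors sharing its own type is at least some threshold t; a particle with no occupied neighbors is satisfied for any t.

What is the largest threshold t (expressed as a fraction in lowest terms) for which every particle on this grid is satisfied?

Row 1: (1,1)N 2/2 · (1,2)N 1/1 · (1,4)S — no occupied neighbors
Row 2: (2,1)N 2/2 · (2,3)S 1/1 · (2,5)S 1/1 · (2,6)S 1/1
Row 3: (3,1)N 2/2 · (3,2)N 2/3 · (3,3)S 2/4 · (3,4)S 1/1
Row 4: (4,2)N 2/2 · (4,3)N 1/2 · (4,5)S — no occupied neighbors
The smallest same-type fraction is 2/4 at (3,3), which reduces to 1/2. Any threshold above that leaves this particle unsatisfied.

1/2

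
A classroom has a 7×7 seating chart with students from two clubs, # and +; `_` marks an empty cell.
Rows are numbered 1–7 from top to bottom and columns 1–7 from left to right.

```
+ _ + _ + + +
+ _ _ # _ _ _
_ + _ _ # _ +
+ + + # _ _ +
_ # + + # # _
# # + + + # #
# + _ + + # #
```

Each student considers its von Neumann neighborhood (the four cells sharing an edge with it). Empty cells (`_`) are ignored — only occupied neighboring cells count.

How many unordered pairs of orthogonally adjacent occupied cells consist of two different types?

Scan each occupied cell's neighbors to the right and below so each pair is counted once.
Row 1: +(1,1)–+(2,1)= +(1,5)–+(1,6)= +(1,6)–+(1,7)=  → 0/3 unlike.
Row 3: +(3,2)–+(4,2)= +(3,7)–+(4,7)=  → 0/2 unlike.
Row 4: +(4,1)–+(4,2)= +(4,2)–+(4,3)= +(4,2)–#(5,2)≠ +(4,3)–#(4,4)≠ +(4,3)–+(5,3)= #(4,4)–+(5,4)≠  → 3/6 unlike.
Row 5: #(5,2)–+(5,3)≠ #(5,2)–#(6,2)= +(5,3)–+(5,4)= +(5,3)–+(6,3)= +(5,4)–#(5,5)≠ +(5,4)–+(6,4)= #(5,5)–#(5,6)= #(5,5)–+(6,5)≠ #(5,6)–#(6,6)=  → 3/9 unlike.
Row 6: #(6,1)–#(6,2)= #(6,1)–#(7,1)= #(6,2)–+(6,3)≠ #(6,2)–+(7,2)≠ +(6,3)–+(6,4)= +(6,4)–+(6,5)= +(6,4)–+(7,4)= +(6,5)–#(6,6)≠ +(6,5)–+(7,5)= #(6,6)–#(6,7)= #(6,6)–#(7,6)= #(6,7)–#(7,7)=  → 3/12 unlike.
Row 7: #(7,1)–+(7,2)≠ +(7,4)–+(7,5)= +(7,5)–#(7,6)≠ #(7,6)–#(7,7)=  → 2/4 unlike.
Total adjacent occupied pairs: 36; unlike-type pairs: 11.

11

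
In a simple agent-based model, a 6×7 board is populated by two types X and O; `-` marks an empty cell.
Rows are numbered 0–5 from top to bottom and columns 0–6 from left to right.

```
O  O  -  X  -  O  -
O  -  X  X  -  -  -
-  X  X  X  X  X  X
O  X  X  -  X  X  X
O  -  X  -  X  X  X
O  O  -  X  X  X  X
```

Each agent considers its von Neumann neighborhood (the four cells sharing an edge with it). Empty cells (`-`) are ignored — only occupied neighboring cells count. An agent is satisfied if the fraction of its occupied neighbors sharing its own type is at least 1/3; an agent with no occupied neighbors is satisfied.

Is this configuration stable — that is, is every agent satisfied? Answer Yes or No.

Yes

(0,0)O 2/2 ✓
(0,1)O 1/1 ✓
(0,3)X 1/1 ✓
(0,5)O 0/0 ✓
(1,0)O 1/1 ✓
(1,2)X 2/2 ✓
(1,3)X 3/3 ✓
(2,1)X 2/2 ✓
(2,2)X 4/4 ✓
(2,3)X 3/3 ✓
(2,4)X 3/3 ✓
(2,5)X 3/3 ✓
(2,6)X 2/2 ✓
(3,0)O 1/2 ✓
(3,1)X 2/3 ✓
(3,2)X 3/3 ✓
(3,4)X 3/3 ✓
(3,5)X 4/4 ✓
(3,6)X 3/3 ✓
(4,0)O 2/2 ✓
(4,2)X 1/1 ✓
(4,4)X 3/3 ✓
(4,5)X 4/4 ✓
(4,6)X 3/3 ✓
(5,0)O 2/2 ✓
(5,1)O 1/1 ✓
(5,3)X 1/1 ✓
(5,4)X 3/3 ✓
(5,5)X 3/3 ✓
(5,6)X 2/2 ✓
All meet the threshold, so the configuration is stable.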